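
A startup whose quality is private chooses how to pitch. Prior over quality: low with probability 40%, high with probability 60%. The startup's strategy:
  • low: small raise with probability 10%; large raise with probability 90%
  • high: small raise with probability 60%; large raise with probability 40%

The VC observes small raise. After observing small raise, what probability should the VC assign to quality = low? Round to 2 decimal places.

0.10

P(small raise) = 0.4·0.1 + 0.6·0.6 = 0.4
P(low | small raise) = (0.4·0.1) / 0.4 = 0.04 / 0.4 = 0.1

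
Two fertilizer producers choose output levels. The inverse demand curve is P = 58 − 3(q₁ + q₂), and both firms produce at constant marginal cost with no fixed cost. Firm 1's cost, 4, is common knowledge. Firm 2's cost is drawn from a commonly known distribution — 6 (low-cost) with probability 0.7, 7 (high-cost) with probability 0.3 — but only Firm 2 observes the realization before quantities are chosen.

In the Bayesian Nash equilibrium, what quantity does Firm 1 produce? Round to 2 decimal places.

6.26

Each type of Firm 2 best-responds to q₁; Firm 1 best-responds to the expected q₂ over Firm 2's types.
Firm 2 with cost c maximizes (58 − 3(q₁+q₂) − c)·q₂, giving q₂(c) = (58 − c − 3q₁)/6.
E[c₂] = 0.7·6 + 0.3·7 = 6.3
Firm 1's FOC against E[q₂] yields q₁ = (58 − 2·4 + E[c₂])/9 = (58 − 8 + 6.3)/9 = 6.25556.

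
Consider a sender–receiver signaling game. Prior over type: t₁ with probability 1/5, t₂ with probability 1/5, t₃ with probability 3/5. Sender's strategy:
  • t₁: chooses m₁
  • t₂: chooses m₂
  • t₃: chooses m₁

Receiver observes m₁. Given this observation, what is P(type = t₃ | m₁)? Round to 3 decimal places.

P(m₁) = (1/5)·1 + (1/5)·0 + (3/5)·1 = 4/5
P(t₃ | m₁) = ((3/5)·1) / (4/5) = (3/5) / (4/5) = 3/4

0.750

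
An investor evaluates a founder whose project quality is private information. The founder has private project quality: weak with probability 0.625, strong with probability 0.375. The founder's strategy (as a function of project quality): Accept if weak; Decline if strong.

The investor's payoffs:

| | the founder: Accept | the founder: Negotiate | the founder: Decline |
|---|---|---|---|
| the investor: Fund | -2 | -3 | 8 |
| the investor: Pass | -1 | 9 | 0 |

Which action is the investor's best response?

Fund

E[Fund] = 0.625·(-2) + 0.375·(8) = 1.75
E[Pass] = 0.625·(-1) + 0.375·(0) = -0.625
Best response: Fund (1.75 is the largest).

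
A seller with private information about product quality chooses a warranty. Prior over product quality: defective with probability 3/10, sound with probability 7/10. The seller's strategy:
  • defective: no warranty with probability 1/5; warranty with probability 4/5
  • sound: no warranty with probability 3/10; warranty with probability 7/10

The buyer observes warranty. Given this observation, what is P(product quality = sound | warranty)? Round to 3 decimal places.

P(warranty) = (3/10)·(4/5) + (7/10)·(7/10) = 73/100
P(sound | warranty) = ((7/10)·(7/10)) / (73/100) = (49/100) / (73/100) = 49/73

0.671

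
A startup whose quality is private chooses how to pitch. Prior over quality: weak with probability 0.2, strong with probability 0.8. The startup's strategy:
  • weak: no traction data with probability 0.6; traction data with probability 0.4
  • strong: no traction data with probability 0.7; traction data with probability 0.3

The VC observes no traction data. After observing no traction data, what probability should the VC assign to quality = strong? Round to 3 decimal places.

0.824

Apply Bayes' rule using the sender's strategy as the likelihood.
P(no traction data) = 0.2·0.6 + 0.8·0.7 = 0.68
P(strong | no traction data) = (0.8·0.7) / 0.68 = 0.56 / 0.68 = 0.823529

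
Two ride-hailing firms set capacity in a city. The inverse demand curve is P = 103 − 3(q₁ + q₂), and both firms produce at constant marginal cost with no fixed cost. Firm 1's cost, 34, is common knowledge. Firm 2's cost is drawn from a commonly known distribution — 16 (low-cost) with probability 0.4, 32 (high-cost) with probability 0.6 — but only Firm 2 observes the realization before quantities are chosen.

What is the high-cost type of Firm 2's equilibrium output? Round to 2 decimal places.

Firm 2 with cost c maximizes (103 − 3(q₁+q₂) − c)·q₂, giving q₂(c) = (103 − c − 3q₁)/6.
E[c₂] = 0.4·16 + 0.6·32 = 25.6
Firm 1's FOC against E[q₂] yields q₁ = (103 − 2·34 + E[c₂])/9 = (103 − 68 + 25.6)/9 = 6.73333.
q₂(high-cost) = (103 − 32 − 3·6.73333)/6 = 8.46667.

8.47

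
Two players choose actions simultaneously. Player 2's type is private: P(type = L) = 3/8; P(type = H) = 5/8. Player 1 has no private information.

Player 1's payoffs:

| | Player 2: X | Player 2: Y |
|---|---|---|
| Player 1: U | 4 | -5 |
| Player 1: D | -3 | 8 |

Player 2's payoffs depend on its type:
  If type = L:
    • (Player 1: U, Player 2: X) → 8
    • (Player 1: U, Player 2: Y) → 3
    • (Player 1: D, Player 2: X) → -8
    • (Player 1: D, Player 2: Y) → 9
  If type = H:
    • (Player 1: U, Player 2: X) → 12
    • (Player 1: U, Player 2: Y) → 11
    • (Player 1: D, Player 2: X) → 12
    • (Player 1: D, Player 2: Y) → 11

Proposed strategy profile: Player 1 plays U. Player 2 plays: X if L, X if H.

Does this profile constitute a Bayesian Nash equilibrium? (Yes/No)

A profile is a BNE iff every type of every player is best-responding given beliefs about the other side.
Player 1 plays U: E[U] = 3/8·(4) + 5/8·(4) = 4; E[D] = -3. Best-responding. ✓
Player 2 (type L), facing U: X gives 8, Y gives 3. Proposed X is best. ✓
Player 2 (type H), facing U: X gives 12, Y gives 11. Proposed X is best. ✓

Yes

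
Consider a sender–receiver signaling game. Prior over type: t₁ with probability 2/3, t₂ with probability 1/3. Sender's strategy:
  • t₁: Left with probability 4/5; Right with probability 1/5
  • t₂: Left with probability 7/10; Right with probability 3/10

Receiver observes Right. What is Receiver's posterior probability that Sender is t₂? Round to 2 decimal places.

0.43

P(Right) = (2/3)·(1/5) + (1/3)·(3/10) = 7/30
P(t₂ | Right) = ((1/3)·(3/10)) / (7/30) = (1/10) / (7/30) = 3/7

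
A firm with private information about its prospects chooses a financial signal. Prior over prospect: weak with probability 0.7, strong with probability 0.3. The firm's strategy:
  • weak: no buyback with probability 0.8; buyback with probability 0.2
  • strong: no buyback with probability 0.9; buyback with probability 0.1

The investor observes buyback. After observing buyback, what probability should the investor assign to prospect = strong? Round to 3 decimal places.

0.176

P(buyback) = 0.7·0.2 + 0.3·0.1 = 0.17
P(strong | buyback) = (0.3·0.1) / 0.17 = 0.03 / 0.17 = 0.176471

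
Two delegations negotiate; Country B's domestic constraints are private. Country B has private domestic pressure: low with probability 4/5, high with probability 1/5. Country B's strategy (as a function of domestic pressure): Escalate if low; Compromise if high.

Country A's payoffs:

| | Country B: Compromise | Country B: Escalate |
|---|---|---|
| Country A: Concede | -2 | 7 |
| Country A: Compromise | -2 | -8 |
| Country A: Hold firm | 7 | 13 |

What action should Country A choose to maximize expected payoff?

Hold firm

E[Concede] = 4/5·(7) + 1/5·(-2) = 26/5
E[Compromise] = 4/5·(-8) + 1/5·(-2) = -34/5
E[Hold firm] = 4/5·(13) + 1/5·(7) = 59/5
Best response: Hold firm (59/5 is the largest).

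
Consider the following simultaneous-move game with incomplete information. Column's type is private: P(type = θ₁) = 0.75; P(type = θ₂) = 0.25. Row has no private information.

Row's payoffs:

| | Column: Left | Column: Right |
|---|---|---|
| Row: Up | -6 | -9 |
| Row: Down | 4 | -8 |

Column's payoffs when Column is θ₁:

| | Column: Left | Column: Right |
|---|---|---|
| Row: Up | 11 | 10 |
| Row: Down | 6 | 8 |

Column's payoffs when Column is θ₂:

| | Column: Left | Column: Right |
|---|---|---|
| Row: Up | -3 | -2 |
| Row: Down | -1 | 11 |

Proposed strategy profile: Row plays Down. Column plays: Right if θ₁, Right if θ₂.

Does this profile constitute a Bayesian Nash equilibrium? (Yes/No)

A profile is a BNE iff every type of every player is best-responding given beliefs about the other side.
Row plays Down: E[Down] = 0.75·(-8) + 0.25·(-8) = -8; E[Up] = -9. Best-responding. ✓
Column (type θ₁), facing Down: Left gives 6, Right gives 8. Proposed Right is best. ✓
Column (type θ₂), facing Down: Left gives -1, Right gives 11. Proposed Right is best. ✓

Yes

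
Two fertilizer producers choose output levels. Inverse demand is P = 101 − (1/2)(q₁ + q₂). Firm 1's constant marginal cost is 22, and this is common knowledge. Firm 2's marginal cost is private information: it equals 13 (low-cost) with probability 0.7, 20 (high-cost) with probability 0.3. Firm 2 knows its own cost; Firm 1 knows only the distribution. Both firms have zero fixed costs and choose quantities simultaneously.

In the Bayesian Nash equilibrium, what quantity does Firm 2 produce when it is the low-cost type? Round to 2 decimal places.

63.97

Type-c best response for Firm 2: q₂(c) = (101 − c) − q₁/2.
Firm 1 maximizes expected profit; its first-order condition is 101 − q₁ − (1/2)E[q₂] − 22 = 0.
Substituting E[q₂] and solving: E[c₂] = 15.1, so q₁ = (101 − 2·22 + 15.1)/(3/2) = 48.0667.
q₂(low-cost) = (101 − 13 − (1/2)·48.0667) = 63.9667.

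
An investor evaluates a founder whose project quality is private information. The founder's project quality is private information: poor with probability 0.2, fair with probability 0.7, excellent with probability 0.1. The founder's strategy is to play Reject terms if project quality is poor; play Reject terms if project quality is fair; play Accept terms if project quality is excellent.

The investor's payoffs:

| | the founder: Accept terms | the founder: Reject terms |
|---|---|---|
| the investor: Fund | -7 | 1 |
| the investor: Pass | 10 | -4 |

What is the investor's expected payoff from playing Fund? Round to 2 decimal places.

E[Fund] = 0.2·1 + 0.7·1 + 0.1·(-7) = 0.2 + 0.7 + (-0.7) = 0.2

0.20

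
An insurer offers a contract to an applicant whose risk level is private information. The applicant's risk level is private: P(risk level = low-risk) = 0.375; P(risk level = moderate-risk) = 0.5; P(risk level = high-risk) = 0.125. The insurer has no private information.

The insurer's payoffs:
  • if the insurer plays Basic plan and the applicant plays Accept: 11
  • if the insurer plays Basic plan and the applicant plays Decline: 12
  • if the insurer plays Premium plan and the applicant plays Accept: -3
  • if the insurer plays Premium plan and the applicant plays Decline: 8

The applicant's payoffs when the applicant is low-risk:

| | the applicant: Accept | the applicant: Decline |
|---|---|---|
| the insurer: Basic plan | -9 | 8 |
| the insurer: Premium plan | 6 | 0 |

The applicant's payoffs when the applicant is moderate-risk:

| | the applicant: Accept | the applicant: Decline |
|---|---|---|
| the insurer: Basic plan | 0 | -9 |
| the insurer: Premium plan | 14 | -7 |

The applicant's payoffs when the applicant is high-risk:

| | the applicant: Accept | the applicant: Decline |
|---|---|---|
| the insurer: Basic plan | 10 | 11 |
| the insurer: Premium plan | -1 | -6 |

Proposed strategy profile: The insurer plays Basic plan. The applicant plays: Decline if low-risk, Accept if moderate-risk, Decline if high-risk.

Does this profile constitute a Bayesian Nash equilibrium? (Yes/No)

A profile is a BNE iff every type of every player is best-responding given beliefs about the other side.
The insurer plays Basic plan: E[Basic plan] = 0.375·(12) + 0.5·(11) + 0.125·(12) = 11.5; E[Premium plan] = 2.5. Best-responding. ✓
The applicant (risk level low-risk), facing Basic plan: Accept gives -9, Decline gives 8. Proposed Decline is best. ✓
The applicant (risk level moderate-risk), facing Basic plan: Accept gives 0, Decline gives -9. Proposed Accept is best. ✓
The applicant (risk level high-risk), facing Basic plan: Accept gives 10, Decline gives 11. Proposed Decline is best. ✓

Yes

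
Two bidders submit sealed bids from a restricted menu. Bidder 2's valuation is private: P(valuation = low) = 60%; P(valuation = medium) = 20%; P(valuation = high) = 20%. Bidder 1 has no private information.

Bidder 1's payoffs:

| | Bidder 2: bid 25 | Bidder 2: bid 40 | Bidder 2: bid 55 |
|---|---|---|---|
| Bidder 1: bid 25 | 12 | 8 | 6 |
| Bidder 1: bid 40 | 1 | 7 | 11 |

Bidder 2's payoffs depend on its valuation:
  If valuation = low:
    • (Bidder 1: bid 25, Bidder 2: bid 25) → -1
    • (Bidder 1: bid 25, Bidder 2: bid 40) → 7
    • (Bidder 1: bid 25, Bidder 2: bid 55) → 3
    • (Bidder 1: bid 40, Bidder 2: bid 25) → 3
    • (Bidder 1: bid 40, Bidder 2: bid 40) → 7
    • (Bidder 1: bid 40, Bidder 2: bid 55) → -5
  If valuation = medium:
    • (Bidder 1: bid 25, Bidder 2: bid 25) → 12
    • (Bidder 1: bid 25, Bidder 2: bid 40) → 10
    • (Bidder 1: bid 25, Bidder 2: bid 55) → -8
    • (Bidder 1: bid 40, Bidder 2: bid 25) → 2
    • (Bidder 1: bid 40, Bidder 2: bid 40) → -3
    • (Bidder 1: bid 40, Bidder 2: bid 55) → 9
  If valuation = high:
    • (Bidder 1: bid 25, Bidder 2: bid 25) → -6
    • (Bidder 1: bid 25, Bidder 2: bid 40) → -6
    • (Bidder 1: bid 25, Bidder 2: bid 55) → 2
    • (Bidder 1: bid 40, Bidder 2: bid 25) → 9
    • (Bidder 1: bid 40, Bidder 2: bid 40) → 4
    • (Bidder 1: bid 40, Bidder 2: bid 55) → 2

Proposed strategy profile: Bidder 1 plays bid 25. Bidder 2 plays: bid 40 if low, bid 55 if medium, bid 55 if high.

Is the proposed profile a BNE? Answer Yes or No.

Bidder 1 plays bid 25: E[bid 25] = 0.6·(8) + 0.2·(6) + 0.2·(6) = 7.2; E[bid 40] = 8.6. Not best-responding. ✗
Bidder 2 (valuation low), facing bid 25: bid 25 gives -1, bid 40 gives 7, bid 55 gives 3. Proposed bid 40 is best. ✓
Bidder 2 (valuation medium), facing bid 25: bid 25 gives 12, bid 40 gives 10, bid 55 gives -8. Proposed bid 55 is not best — profitable deviation exists. ✗
Bidder 2 (valuation high), facing bid 25: bid 25 gives -6, bid 40 gives -6, bid 55 gives 2. Proposed bid 55 is best. ✓

No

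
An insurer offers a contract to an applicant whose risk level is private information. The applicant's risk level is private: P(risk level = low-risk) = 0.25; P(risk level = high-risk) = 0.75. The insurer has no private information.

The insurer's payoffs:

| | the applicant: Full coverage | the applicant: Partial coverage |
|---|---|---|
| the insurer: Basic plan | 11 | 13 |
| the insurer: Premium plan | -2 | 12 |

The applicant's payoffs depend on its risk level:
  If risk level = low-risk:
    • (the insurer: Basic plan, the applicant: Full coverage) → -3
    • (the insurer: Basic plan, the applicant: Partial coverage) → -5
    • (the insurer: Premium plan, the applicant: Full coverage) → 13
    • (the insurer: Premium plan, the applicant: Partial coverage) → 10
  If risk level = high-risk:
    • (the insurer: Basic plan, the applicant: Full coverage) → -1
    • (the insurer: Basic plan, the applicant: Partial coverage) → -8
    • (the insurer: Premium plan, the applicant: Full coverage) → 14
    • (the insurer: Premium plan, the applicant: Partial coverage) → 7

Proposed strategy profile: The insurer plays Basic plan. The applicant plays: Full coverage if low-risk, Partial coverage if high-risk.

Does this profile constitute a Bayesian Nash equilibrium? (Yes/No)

A profile is a BNE iff every type of every player is best-responding given beliefs about the other side.
The insurer plays Basic plan: E[Basic plan] = 0.25·(11) + 0.75·(13) = 12.5; E[Premium plan] = 8.5. Best-responding. ✓
The applicant (risk level low-risk), facing Basic plan: Full coverage gives -3, Partial coverage gives -5. Proposed Full coverage is best. ✓
The applicant (risk level high-risk), facing Basic plan: Full coverage gives -1, Partial coverage gives -8. Proposed Partial coverage is not best — profitable deviation exists. ✗

No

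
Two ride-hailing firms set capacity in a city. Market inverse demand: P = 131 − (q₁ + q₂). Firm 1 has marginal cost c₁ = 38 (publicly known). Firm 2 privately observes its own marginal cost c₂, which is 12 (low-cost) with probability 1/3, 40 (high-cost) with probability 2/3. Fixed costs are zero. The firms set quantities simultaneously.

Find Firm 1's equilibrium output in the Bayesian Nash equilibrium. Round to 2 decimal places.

28.56

Type-c best response for Firm 2: q₂(c) = (131 − c)/2 − q₁/2.
Firm 1 maximizes expected profit; its first-order condition is 131 − 2q₁ − E[q₂] − 38 = 0.
Substituting E[q₂] and solving: E[c₂] = 30.6667, so q₁ = (131 − 2·38 + 30.6667)/3 = 28.5556.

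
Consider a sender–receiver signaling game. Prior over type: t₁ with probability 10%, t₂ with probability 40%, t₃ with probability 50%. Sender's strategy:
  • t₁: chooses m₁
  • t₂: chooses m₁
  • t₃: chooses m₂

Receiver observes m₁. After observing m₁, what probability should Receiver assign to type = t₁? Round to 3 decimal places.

P(m₁) = 0.1·1 + 0.4·1 + 0.5·0 = 0.5
P(t₁ | m₁) = (0.1·1) / 0.5 = 0.1 / 0.5 = 0.2

0.200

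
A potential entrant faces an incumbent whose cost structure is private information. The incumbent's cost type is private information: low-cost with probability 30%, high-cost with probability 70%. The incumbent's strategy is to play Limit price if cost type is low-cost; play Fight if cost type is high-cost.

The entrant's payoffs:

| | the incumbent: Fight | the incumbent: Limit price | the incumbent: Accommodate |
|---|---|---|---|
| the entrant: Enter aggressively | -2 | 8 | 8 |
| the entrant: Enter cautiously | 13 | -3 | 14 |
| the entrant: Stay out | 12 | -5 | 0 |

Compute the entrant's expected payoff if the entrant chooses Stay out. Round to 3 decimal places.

Take the expectation over the incumbent's cost type, weighting each type's action by its prior probability.
E[Stay out] = 0.3·(-5) + 0.7·12 = (-1.5) + 8.4 = 6.9

6.900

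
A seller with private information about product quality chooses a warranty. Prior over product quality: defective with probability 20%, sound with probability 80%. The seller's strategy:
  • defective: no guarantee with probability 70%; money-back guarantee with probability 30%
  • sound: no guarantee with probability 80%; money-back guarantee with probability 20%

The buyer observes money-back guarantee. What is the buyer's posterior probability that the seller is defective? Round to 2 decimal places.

0.27

P(money-back guarantee) = 0.2·0.3 + 0.8·0.2 = 0.22
P(defective | money-back guarantee) = (0.2·0.3) / 0.22 = 0.06 / 0.22 = 0.272727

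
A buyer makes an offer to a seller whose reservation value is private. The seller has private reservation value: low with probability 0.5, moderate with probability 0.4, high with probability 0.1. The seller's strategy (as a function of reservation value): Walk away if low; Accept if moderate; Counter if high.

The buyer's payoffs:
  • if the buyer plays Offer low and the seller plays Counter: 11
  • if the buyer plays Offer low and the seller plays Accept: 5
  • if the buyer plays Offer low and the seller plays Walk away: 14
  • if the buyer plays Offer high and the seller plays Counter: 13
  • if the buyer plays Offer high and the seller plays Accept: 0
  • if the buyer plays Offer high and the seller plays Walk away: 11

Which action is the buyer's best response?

Offer low

E[Offer low] = 0.5·(14) + 0.4·(5) + 0.1·(11) = 10.1
E[Offer high] = 0.5·(11) + 0.4·(0) + 0.1·(13) = 6.8
Best response: Offer low (10.1 is the largest).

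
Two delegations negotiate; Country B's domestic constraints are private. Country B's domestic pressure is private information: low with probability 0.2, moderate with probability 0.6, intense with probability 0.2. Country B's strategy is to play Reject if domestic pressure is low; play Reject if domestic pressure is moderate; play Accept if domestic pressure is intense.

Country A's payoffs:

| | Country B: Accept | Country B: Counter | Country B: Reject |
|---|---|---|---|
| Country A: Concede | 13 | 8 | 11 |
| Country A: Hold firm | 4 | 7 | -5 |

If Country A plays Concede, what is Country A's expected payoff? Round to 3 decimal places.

E[Concede] = 0.2·11 + 0.6·11 + 0.2·13 = 2.2 + 6.6 + 2.6 = 11.4

11.400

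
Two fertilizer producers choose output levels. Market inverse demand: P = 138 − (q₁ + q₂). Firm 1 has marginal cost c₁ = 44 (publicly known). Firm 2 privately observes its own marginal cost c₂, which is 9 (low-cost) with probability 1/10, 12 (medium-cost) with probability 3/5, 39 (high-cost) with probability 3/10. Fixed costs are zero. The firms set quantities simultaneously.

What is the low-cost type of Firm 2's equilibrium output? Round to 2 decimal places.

Type-c best response for Firm 2: q₂(c) = (138 − c)/2 − q₁/2.
Firm 1 maximizes expected profit; its first-order condition is 138 − 2q₁ − E[q₂] − 44 = 0.
Substituting E[q₂] and solving: E[c₂] = 19.8, so q₁ = (138 − 2·44 + 19.8)/3 = 23.2667.
q₂(low-cost) = (138 − 9 − 23.2667)/2 = 52.8667.

52.87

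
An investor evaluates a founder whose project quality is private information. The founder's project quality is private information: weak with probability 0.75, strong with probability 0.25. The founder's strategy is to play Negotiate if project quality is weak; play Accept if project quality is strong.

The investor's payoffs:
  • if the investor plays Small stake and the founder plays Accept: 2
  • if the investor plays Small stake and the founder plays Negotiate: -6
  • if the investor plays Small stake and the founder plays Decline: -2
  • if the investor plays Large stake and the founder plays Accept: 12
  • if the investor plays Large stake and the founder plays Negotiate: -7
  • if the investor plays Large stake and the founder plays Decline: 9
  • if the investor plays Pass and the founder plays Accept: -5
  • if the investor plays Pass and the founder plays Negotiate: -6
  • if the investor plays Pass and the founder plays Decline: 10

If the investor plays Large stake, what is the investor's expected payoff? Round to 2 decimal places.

Take the expectation over the founder's project quality, weighting each type's action by its prior probability.
E[Large stake] = 0.75·(-7) + 0.25·12 = (-5.25) + 3 = -2.25

-2.25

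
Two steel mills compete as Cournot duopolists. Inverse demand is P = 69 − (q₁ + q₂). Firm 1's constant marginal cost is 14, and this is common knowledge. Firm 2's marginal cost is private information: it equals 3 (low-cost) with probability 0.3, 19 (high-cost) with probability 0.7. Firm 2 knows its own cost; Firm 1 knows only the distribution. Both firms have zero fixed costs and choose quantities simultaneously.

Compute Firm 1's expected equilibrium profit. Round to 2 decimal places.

Each type of Firm 2 best-responds to q₁; Firm 1 best-responds to the expected q₂ over Firm 2's types.
Firm 2 with cost c maximizes (69 − (q₁+q₂) − c)·q₂, giving q₂(c) = (69 − c − q₁)/2.
E[c₂] = 0.3·3 + 0.7·19 = 14.2
Firm 1's FOC against E[q₂] yields q₁ = (69 − 2·14 + E[c₂])/3 = (69 − 28 + 14.2)/3 = 18.4.
E[P] = 69 − (q₁ + E[q₂]) = 32.4; Firm 1's expected profit = (E[P] − 14)·q₁ = (32.4 − 14)·18.4 = 338.56.

338.56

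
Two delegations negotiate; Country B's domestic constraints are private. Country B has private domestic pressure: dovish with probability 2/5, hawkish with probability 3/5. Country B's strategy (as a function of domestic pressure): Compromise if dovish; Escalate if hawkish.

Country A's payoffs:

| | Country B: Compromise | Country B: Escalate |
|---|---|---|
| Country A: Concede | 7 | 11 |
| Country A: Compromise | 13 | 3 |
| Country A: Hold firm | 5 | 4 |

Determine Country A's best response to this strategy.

E[Concede] = 2/5·(7) + 3/5·(11) = 47/5
E[Compromise] = 2/5·(13) + 3/5·(3) = 7
E[Hold firm] = 2/5·(5) + 3/5·(4) = 22/5
Best response: Concede (47/5 is the largest).

Concede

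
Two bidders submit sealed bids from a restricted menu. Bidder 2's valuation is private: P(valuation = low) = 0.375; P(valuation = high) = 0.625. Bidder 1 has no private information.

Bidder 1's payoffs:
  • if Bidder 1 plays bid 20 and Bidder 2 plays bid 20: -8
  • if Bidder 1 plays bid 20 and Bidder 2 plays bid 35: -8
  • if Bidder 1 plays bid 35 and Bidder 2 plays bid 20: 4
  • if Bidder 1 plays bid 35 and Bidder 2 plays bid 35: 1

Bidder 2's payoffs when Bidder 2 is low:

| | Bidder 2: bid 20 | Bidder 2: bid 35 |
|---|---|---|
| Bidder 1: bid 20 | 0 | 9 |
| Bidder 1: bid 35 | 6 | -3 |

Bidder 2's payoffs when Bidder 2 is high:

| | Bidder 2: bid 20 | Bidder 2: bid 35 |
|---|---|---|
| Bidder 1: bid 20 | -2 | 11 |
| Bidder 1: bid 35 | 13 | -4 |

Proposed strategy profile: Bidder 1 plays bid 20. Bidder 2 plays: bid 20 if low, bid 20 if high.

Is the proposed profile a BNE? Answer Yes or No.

No

Bidder 1 plays bid 20: E[bid 20] = 0.375·(-8) + 0.625·(-8) = -8; E[bid 35] = 4. Not best-responding. ✗
Bidder 2 (valuation low), facing bid 20: bid 20 gives 0, bid 35 gives 9. Proposed bid 20 is not best — profitable deviation exists. ✗
Bidder 2 (valuation high), facing bid 20: bid 20 gives -2, bid 35 gives 11. Proposed bid 20 is not best — profitable deviation exists. ✗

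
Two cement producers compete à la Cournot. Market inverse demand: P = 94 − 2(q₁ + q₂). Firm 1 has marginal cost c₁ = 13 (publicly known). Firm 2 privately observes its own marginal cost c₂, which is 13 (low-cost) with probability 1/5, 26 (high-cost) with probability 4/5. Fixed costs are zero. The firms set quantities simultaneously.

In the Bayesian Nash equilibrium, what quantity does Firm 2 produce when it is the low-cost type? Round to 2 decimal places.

12.63

Type-c best response for Firm 2: q₂(c) = (94 − c)/4 − q₁/2.
Firm 1 maximizes expected profit; its first-order condition is 94 − 4q₁ − 2E[q₂] − 13 = 0.
Substituting E[q₂] and solving: E[c₂] = 23.4, so q₁ = (94 − 2·13 + 23.4)/6 = 15.2333.
q₂(low-cost) = (94 − 13 − 2·15.2333)/4 = 12.6333.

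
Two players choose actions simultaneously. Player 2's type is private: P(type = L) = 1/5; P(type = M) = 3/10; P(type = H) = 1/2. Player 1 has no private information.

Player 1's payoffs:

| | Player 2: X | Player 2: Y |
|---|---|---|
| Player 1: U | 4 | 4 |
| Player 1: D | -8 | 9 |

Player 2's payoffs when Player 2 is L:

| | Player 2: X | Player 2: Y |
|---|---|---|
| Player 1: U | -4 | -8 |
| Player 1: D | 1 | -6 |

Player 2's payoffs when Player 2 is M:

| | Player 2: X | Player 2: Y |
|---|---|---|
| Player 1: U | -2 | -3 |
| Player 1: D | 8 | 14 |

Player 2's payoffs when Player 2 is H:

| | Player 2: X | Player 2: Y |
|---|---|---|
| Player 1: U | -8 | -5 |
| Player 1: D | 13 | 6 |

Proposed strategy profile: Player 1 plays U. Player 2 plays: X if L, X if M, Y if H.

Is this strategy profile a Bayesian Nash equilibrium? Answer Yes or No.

Yes

Player 1 plays U: E[U] = 1/5·(4) + 3/10·(4) + 1/2·(4) = 4; E[D] = 1/2. Best-responding. ✓
Player 2 (type L), facing U: X gives -4, Y gives -8. Proposed X is best. ✓
Player 2 (type M), facing U: X gives -2, Y gives -3. Proposed X is best. ✓
Player 2 (type H), facing U: X gives -8, Y gives -5. Proposed Y is best. ✓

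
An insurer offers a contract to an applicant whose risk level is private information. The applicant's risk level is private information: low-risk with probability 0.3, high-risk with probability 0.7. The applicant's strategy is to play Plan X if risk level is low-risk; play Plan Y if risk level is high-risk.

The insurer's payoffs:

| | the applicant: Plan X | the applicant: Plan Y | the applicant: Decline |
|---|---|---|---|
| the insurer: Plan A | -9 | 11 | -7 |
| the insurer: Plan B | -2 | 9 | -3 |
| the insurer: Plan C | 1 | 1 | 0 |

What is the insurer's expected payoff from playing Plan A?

E[Plan A] = 0.3·(-9) + 0.7·11 = (-2.7) + 7.7 = 5

5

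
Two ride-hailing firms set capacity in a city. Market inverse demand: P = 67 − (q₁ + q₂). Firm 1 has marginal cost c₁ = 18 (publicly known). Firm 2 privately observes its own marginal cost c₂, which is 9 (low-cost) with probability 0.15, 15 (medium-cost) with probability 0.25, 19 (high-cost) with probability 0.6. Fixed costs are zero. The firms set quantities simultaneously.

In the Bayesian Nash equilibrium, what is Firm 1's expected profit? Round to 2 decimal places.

Type-c best response for Firm 2: q₂(c) = (67 − c)/2 − q₁/2.
Firm 1 maximizes expected profit; its first-order condition is 67 − 2q₁ − E[q₂] − 18 = 0.
Substituting E[q₂] and solving: E[c₂] = 16.5, so q₁ = (67 − 2·18 + 16.5)/3 = 15.8333.
E[P] = 67 − (q₁ + E[q₂]) = 33.8333; Firm 1's expected profit = (E[P] − 18)·q₁ = (33.8333 − 18)·15.8333 = 250.694.

250.69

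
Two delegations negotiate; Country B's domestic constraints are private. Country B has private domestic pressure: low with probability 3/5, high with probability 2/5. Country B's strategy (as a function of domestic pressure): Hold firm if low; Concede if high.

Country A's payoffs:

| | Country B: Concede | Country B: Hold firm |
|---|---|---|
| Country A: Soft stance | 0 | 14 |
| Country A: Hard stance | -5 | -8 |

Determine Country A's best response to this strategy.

E[Soft stance] = 3/5·(14) + 2/5·(0) = 42/5
E[Hard stance] = 3/5·(-8) + 2/5·(-5) = -34/5
Best response: Soft stance (42/5 is the largest).

Soft stance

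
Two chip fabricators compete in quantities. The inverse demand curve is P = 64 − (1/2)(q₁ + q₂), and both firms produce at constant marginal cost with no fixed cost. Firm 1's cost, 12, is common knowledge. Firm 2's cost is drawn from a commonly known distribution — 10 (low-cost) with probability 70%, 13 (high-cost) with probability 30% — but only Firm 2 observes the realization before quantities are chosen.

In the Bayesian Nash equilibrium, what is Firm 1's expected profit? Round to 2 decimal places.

Firm 2 with cost c maximizes (64 − (1/2)(q₁+q₂) − c)·q₂, giving q₂(c) = (64 − c − (1/2)q₁).
E[c₂] = 0.7·10 + 0.3·13 = 10.9
Firm 1's FOC against E[q₂] yields q₁ = (64 − 2·12 + E[c₂])/(3/2) = (64 − 24 + 10.9)/(3/2) = 33.9333.
E[P] = 64 − (1/2)·(q₁ + E[q₂]) = 28.9667; Firm 1's expected profit = (E[P] − 12)·q₁ = (28.9667 − 12)·33.9333 = 575.736.

575.74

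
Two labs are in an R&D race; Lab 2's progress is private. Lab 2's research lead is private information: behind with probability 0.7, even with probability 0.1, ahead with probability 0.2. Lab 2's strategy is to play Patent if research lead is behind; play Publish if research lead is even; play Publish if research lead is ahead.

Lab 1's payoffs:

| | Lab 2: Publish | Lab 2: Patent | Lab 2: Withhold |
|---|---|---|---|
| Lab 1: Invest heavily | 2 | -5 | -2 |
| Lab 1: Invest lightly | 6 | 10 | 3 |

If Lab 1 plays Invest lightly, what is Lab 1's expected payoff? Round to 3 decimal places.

8.800

E[Invest lightly] = 0.7·10 + 0.1·6 + 0.2·6 = 7 + 0.6 + 1.2 = 8.8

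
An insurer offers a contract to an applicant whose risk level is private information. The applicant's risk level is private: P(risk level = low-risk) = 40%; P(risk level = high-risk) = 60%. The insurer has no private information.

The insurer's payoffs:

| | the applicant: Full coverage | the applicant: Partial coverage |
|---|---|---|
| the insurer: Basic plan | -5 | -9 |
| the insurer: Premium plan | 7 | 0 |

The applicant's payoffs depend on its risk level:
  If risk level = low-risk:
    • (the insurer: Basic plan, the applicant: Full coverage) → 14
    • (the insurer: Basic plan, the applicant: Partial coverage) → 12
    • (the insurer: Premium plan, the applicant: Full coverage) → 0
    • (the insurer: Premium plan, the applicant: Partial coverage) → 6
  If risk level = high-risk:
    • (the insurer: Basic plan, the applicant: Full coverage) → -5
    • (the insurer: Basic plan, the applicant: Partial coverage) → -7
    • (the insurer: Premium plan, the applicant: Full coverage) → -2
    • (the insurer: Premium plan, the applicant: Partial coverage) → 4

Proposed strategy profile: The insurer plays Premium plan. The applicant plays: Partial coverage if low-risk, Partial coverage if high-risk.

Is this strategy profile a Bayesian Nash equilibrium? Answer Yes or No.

Yes

The insurer plays Premium plan: E[Premium plan] = 0.4·(0) + 0.6·(0) = 0; E[Basic plan] = -9. Best-responding. ✓
The applicant (risk level low-risk), facing Premium plan: Full coverage gives 0, Partial coverage gives 6. Proposed Partial coverage is best. ✓
The applicant (risk level high-risk), facing Premium plan: Full coverage gives -2, Partial coverage gives 4. Proposed Partial coverage is best. ✓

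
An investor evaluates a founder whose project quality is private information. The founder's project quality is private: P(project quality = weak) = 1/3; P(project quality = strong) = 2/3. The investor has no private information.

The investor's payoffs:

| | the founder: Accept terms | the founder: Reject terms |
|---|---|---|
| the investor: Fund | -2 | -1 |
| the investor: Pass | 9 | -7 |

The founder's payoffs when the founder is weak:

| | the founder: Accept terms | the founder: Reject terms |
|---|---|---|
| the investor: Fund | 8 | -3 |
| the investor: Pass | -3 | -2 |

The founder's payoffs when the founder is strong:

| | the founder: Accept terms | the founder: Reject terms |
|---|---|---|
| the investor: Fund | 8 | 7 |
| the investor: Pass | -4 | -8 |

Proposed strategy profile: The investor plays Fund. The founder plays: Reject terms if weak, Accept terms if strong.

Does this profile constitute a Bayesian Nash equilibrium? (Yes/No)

No

A profile is a BNE iff every type of every player is best-responding given beliefs about the other side.
The investor plays Fund: E[Fund] = 1/3·(-1) + 2/3·(-2) = -5/3; E[Pass] = 11/3. Not best-responding. ✗
The founder (project quality weak), facing Fund: Accept terms gives 8, Reject terms gives -3. Proposed Reject terms is not best — profitable deviation exists. ✗
The founder (project quality strong), facing Fund: Accept terms gives 8, Reject terms gives 7. Proposed Accept terms is best. ✓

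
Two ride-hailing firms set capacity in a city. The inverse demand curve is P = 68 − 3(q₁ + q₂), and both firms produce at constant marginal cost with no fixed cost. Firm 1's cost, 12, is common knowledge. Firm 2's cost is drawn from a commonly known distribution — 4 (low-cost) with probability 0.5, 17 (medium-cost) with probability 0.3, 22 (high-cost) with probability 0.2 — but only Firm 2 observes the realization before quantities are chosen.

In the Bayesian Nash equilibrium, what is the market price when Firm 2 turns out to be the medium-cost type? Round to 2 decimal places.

33.25

Firm 2 with cost c maximizes (68 − 3(q₁+q₂) − c)·q₂, giving q₂(c) = (68 − c − 3q₁)/6.
E[c₂] = 0.5·4 + 0.3·17 + 0.2·22 = 11.5
Firm 1's FOC against E[q₂] yields q₁ = (68 − 2·12 + E[c₂])/9 = (68 − 24 + 11.5)/9 = 6.16667.
q₂(medium-cost) = 5.41667, so P = 68 − 3·(6.16667 + 5.41667) = 33.25.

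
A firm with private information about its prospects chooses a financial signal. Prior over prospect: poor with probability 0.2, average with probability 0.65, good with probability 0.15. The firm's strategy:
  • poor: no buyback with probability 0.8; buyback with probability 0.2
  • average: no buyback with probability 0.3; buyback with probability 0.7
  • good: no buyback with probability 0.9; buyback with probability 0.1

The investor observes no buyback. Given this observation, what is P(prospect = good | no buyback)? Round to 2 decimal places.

0.28

Apply Bayes' rule using the sender's strategy as the likelihood.
P(no buyback) = 0.2·0.8 + 0.65·0.3 + 0.15·0.9 = 0.49
P(good | no buyback) = (0.15·0.9) / 0.49 = 0.135 / 0.49 = 0.27551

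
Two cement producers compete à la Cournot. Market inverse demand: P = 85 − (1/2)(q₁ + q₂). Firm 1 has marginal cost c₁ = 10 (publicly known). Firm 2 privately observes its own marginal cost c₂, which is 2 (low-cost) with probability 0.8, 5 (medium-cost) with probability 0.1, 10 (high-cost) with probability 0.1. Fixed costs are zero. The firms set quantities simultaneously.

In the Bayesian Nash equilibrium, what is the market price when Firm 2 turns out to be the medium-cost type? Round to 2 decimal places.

Firm 2 with cost c maximizes (85 − (1/2)(q₁+q₂) − c)·q₂, giving q₂(c) = (85 − c − (1/2)q₁).
E[c₂] = 0.8·2 + 0.1·5 + 0.1·10 = 3.1
Firm 1's FOC against E[q₂] yields q₁ = (85 − 2·10 + E[c₂])/(3/2) = (85 − 20 + 3.1)/(3/2) = 45.4.
q₂(medium-cost) = 57.3, so P = 85 − (1/2)·(45.4 + 57.3) = 33.65.

33.65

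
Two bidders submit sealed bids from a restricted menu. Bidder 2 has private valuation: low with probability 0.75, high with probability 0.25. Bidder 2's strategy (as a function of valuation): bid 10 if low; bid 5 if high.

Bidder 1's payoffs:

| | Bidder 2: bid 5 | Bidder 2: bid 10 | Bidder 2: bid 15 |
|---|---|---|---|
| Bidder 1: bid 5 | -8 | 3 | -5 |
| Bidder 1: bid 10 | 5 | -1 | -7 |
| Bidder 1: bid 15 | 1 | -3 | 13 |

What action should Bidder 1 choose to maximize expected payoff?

E[bid 5] = 0.75·(3) + 0.25·(-8) = 0.25
E[bid 10] = 0.75·(-1) + 0.25·(5) = 0.5
E[bid 15] = 0.75·(-3) + 0.25·(1) = -2
Best response: bid 10 (0.5 is the largest).

bid 10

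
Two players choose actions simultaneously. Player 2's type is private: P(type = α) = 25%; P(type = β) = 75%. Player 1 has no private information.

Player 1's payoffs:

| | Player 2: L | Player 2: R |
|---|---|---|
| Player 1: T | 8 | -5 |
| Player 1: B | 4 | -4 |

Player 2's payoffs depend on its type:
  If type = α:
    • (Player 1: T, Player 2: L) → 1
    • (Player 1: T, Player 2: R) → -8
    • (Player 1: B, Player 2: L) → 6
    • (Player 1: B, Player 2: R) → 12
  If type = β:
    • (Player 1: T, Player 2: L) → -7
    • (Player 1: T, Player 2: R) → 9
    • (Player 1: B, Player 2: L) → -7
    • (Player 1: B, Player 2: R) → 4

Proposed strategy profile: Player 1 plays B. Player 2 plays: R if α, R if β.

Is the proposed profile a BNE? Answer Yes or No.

A profile is a BNE iff every type of every player is best-responding given beliefs about the other side.
Player 1 plays B: E[B] = 0.25·(-4) + 0.75·(-4) = -4; E[T] = -5. Best-responding. ✓
Player 2 (type α), facing B: L gives 6, R gives 12. Proposed R is best. ✓
Player 2 (type β), facing B: L gives -7, R gives 4. Proposed R is best. ✓

Yes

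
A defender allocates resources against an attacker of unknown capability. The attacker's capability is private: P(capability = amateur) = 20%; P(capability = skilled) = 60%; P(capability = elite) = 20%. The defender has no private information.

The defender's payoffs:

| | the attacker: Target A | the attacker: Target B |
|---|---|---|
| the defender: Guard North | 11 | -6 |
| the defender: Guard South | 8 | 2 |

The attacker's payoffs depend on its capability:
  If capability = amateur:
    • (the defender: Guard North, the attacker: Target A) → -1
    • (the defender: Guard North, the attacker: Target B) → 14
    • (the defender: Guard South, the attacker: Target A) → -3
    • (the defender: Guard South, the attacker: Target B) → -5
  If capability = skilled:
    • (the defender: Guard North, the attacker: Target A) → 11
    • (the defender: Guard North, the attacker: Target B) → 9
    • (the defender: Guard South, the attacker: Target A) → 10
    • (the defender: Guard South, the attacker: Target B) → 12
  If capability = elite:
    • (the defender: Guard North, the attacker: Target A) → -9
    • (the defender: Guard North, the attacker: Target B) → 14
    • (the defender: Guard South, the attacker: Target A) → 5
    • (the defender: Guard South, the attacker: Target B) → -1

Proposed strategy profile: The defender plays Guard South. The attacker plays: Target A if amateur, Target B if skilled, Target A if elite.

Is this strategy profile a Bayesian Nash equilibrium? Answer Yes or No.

Yes

The defender plays Guard South: E[Guard South] = 0.2·(8) + 0.6·(2) + 0.2·(8) = 4.4; E[Guard North] = 0.8. Best-responding. ✓
The attacker (capability amateur), facing Guard South: Target A gives -3, Target B gives -5. Proposed Target A is best. ✓
The attacker (capability skilled), facing Guard South: Target A gives 10, Target B gives 12. Proposed Target B is best. ✓
The attacker (capability elite), facing Guard South: Target A gives 5, Target B gives -1. Proposed Target A is best. ✓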